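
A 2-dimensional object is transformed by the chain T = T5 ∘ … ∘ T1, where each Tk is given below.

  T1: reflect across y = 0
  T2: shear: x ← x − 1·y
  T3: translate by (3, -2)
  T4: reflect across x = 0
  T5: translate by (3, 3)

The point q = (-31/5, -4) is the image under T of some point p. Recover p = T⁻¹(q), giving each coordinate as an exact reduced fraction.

p = (6/5, 5)

T1 = [1 0 0; 0 -1 0; 0 0 1]
T2·T1 = [1 1 0; 0 -1 0; 0 0 1]
T3·…·T1 = [1 1 3; 0 -1 -2; 0 0 1]
T4·…·T1 = [-1 -1 -3; 0 -1 -2; 0 0 1]
T5·…·T1 = [-1 -1 0; 0 -1 1; 0 0 1]
det M = 1; M⁻¹ = [-1 1 -1; 0 -1 1; 0 0 1]
M⁻¹ · (-31/5, -4)ᵀ = (6/5, 5)ᵀ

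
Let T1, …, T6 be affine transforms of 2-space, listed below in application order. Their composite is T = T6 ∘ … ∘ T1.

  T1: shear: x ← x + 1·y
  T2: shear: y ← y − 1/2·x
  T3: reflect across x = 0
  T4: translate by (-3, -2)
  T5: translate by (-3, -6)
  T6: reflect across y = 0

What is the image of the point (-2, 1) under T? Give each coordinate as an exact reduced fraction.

T(p) = (-5, 13/2)

T1 shear: x ← x + 1·y: (-2, 1) → (-1, 1)
T2 shear: y ← y − 1/2·x: (-1, 1) → (-1, 3/2)
T3 reflect across x = 0: (-1, 3/2) → (1, 3/2)
T4 translate by (-3, -2): (1, 3/2) → (-2, -1/2)
T5 translate by (-3, -6): (-2, -1/2) → (-5, -13/2)
T6 reflect across y = 0: (-5, -13/2) → (-5, 13/2)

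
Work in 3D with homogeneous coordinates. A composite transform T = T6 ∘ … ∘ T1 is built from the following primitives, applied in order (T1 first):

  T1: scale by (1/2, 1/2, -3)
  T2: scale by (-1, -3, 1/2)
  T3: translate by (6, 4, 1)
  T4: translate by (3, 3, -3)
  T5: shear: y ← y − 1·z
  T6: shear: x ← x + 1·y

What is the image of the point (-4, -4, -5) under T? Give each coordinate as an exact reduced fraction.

T1 scale by (1/2, 1/2, -3): (-4, -4, -5) → (-2, -2, 15)
T2 scale by (-1, -3, 1/2): (-2, -2, 15) → (2, 6, 15/2)
T3 translate by (6, 4, 1): (2, 6, 15/2) → (8, 10, 17/2)
T4 translate by (3, 3, -3): (8, 10, 17/2) → (11, 13, 11/2)
T5 shear: y ← y − 1·z: (11, 13, 11/2) → (11, 15/2, 11/2)
T6 shear: x ← x + 1·y: (11, 15/2, 11/2) → (37/2, 15/2, 11/2)

T(p) = (37/2, 15/2, 11/2)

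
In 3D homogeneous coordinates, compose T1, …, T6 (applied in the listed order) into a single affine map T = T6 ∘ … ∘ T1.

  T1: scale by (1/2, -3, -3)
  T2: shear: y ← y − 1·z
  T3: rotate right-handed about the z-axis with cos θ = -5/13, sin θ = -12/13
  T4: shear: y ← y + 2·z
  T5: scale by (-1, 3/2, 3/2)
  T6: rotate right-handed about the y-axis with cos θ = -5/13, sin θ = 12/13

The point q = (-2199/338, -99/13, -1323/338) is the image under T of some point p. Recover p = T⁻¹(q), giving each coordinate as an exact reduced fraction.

T1 = [1/2 0 0 0; 0 -3 0 0; 0 0 -3 0; 0 0 0 1]
T2·T1 = [1/2 0 0 0; 0 -3 3 0; 0 0 -3 0; 0 0 0 1]
T3·…·T1 = [-5/26 -36/13 36/13 0; -6/13 15/13 -15/13 0; 0 0 -3 0; 0 0 0 1]
T4·…·T1 = [-5/26 -36/13 36/13 0; -6/13 15/13 -93/13 0; 0 0 -3 0; 0 0 0 1]
T5·…·T1 = [5/26 36/13 -36/13 0; -9/13 45/26 -279/26 0; 0 0 -9/2 0; 0 0 0 1]
T6·…·T1 = [-25/338 -180/169 -522/169 0; -9/13 45/26 -279/26 0; -30/169 -432/169 1449/338 0; 0 0 0 1]
det M = -81/8; M⁻¹ = [334/169 -16/13 -280/169 0; -244/507 10/117 -202/1521 0; -8/39 0 10/117 0; 0 0 0 1]
M⁻¹ · (-2199/338, -99/13, -1323/338)ᵀ = (3, 3, 1)ᵀ

p = (3, 3, 1)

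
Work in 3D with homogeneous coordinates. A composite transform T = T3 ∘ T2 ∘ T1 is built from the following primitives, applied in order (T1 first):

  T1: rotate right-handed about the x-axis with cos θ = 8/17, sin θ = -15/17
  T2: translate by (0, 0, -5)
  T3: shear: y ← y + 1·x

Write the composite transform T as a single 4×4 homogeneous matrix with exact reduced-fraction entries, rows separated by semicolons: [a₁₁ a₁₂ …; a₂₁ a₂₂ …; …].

T = [1 0 0 0; 1 8/17 15/17 0; 0 -15/17 8/17 -5; 0 0 0 1]

T1 = [1 0 0 0; 0 8/17 15/17 0; 0 -15/17 8/17 0; 0 0 0 1]
T2·T1 = [1 0 0 0; 0 8/17 15/17 0; 0 -15/17 8/17 -5; 0 0 0 1]
T3·…·T1 = [1 0 0 0; 1 8/17 15/17 0; 0 -15/17 8/17 -5; 0 0 0 1]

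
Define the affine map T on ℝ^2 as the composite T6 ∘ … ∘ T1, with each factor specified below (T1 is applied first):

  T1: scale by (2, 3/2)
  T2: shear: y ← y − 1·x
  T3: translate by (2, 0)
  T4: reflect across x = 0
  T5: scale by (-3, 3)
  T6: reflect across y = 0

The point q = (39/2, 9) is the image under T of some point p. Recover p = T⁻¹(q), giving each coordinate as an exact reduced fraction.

p = (9/4, 1)

T1 = [2 0 0; 0 3/2 0; 0 0 1]
T2·T1 = [2 0 0; -2 3/2 0; 0 0 1]
T3·…·T1 = [2 0 2; -2 3/2 0; 0 0 1]
T4·…·T1 = [-2 0 -2; -2 3/2 0; 0 0 1]
T5·…·T1 = [6 0 6; -6 9/2 0; 0 0 1]
T6·…·T1 = [6 0 6; 6 -9/2 0; 0 0 1]
det M = -27; M⁻¹ = [1/6 0 -1; 2/9 -2/9 -4/3; 0 0 1]
M⁻¹ · (39/2, 9)ᵀ = (9/4, 1)ᵀ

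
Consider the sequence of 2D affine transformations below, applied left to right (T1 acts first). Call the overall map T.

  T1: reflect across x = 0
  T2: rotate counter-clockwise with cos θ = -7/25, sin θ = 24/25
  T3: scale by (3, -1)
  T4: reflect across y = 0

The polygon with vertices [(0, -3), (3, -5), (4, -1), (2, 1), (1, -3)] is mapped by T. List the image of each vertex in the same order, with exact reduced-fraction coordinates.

T1 reflect across x = 0: (0, -3) → (0, -3); (3, -5) → (-3, -5); (4, -1) → (-4, -1); (2, 1) → (-2, 1); (1, -3) → (-1, -3)
T2 rotate counter-clockwise with cos θ = -7/25, sin θ = 24/25: (0, -3) → (72/25, 21/25); (-3, -5) → (141/25, -37/25); (-4, -1) → (52/25, -89/25); (-2, 1) → (-2/5, -11/5); (-1, -3) → (79/25, -3/25)
T3 scale by (3, -1): (72/25, 21/25) → (216/25, -21/25); (141/25, -37/25) → (423/25, 37/25); (52/25, -89/25) → (156/25, 89/25); (-2/5, -11/5) → (-6/5, 11/5); (79/25, -3/25) → (237/25, 3/25)
T4 reflect across y = 0: (216/25, -21/25) → (216/25, 21/25); (423/25, 37/25) → (423/25, -37/25); (156/25, 89/25) → (156/25, -89/25); (-6/5, 11/5) → (-6/5, -11/5); (237/25, 3/25) → (237/25, -3/25)

image vertices: (216/25, 21/25), (423/25, -37/25), (156/25, -89/25), (-6/5, -11/5), (237/25, -3/25)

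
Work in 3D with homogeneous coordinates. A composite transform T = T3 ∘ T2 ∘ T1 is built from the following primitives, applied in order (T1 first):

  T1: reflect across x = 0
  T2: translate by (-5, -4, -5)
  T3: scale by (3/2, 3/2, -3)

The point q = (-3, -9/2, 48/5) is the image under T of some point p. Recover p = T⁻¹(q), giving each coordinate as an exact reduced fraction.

p = (-3, 1, 9/5)

T1 = [-1 0 0 0; 0 1 0 0; 0 0 1 0; 0 0 0 1]
T2·T1 = [-1 0 0 -5; 0 1 0 -4; 0 0 1 -5; 0 0 0 1]
T3·…·T1 = [-3/2 0 0 -15/2; 0 3/2 0 -6; 0 0 -3 15; 0 0 0 1]
det M = 27/4; M⁻¹ = [-2/3 0 0 -5; 0 2/3 0 4; 0 0 -1/3 5; 0 0 0 1]
M⁻¹ · (-3, -9/2, 48/5)ᵀ = (-3, 1, 9/5)ᵀ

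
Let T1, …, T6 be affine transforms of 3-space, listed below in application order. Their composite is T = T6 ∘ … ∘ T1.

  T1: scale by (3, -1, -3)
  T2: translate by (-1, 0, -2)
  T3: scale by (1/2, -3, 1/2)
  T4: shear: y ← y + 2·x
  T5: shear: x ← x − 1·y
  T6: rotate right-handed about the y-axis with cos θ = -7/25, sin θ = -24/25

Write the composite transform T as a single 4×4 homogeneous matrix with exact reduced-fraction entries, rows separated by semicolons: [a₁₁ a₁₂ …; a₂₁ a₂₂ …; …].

T1 = [3 0 0 0; 0 -1 0 0; 0 0 -3 0; 0 0 0 1]
T2·T1 = [3 0 0 -1; 0 -1 0 0; 0 0 -3 -2; 0 0 0 1]
T3·…·T1 = [3/2 0 0 -1/2; 0 3 0 0; 0 0 -3/2 -1; 0 0 0 1]
T4·…·T1 = [3/2 0 0 -1/2; 3 3 0 -1; 0 0 -3/2 -1; 0 0 0 1]
T5·…·T1 = [-3/2 -3 0 1/2; 3 3 0 -1; 0 0 -3/2 -1; 0 0 0 1]
T6·…·T1 = [21/50 21/25 36/25 41/50; 3 3 0 -1; -36/25 -72/25 21/50 19/25; 0 0 0 1]

T = [21/50 21/25 36/25 41/50; 3 3 0 -1; -36/25 -72/25 21/50 19/25; 0 0 0 1]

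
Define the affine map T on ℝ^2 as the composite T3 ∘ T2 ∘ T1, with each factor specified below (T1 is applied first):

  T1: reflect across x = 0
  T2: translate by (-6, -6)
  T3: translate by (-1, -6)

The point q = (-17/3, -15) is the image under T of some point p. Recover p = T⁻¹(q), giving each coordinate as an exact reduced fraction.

T1 = [-1 0 0; 0 1 0; 0 0 1]
T2·T1 = [-1 0 -6; 0 1 -6; 0 0 1]
T3·…·T1 = [-1 0 -7; 0 1 -12; 0 0 1]
det M = -1; M⁻¹ = [-1 0 -7; 0 1 12; 0 0 1]
M⁻¹ · (-17/3, -15)ᵀ = (-4/3, -3)ᵀ

p = (-4/3, -3)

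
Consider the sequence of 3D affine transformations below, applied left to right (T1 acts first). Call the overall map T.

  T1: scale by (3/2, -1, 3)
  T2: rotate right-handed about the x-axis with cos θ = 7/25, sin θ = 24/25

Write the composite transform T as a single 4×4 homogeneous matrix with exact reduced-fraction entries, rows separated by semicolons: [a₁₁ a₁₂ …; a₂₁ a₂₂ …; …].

T1 = [3/2 0 0 0; 0 -1 0 0; 0 0 3 0; 0 0 0 1]
T2·T1 = [3/2 0 0 0; 0 -7/25 -72/25 0; 0 -24/25 21/25 0; 0 0 0 1]

T = [3/2 0 0 0; 0 -7/25 -72/25 0; 0 -24/25 21/25 0; 0 0 0 1]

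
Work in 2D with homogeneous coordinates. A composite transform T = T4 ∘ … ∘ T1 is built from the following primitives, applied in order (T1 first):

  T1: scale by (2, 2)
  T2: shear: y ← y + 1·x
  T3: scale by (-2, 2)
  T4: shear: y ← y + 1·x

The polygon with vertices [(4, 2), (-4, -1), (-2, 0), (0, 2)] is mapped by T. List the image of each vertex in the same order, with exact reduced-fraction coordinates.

T1 scale by (2, 2): (4, 2) → (8, 4); (-4, -1) → (-8, -2); (-2, 0) → (-4, 0); (0, 2) → (0, 4)
T2 shear: y ← y + 1·x: (8, 4) → (8, 12); (-8, -2) → (-8, -10); (-4, 0) → (-4, -4); (0, 4) → (0, 4)
T3 scale by (-2, 2): (8, 12) → (-16, 24); (-8, -10) → (16, -20); (-4, -4) → (8, -8); (0, 4) → (0, 8)
T4 shear: y ← y + 1·x: (-16, 24) → (-16, 8); (16, -20) → (16, -4); (8, -8) → (8, 0); (0, 8) → (0, 8)

image vertices: (-16, 8), (16, -4), (8, 0), (0, 8)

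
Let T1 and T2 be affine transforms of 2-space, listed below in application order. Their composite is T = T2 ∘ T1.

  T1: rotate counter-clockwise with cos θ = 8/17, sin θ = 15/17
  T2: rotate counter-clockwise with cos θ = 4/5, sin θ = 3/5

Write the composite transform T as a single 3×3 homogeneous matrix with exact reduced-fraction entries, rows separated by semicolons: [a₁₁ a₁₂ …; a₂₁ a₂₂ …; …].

T = [-13/85 -84/85 0; 84/85 -13/85 0; 0 0 1]

T1 = [8/17 -15/17 0; 15/17 8/17 0; 0 0 1]
T2·T1 = [-13/85 -84/85 0; 84/85 -13/85 0; 0 0 1]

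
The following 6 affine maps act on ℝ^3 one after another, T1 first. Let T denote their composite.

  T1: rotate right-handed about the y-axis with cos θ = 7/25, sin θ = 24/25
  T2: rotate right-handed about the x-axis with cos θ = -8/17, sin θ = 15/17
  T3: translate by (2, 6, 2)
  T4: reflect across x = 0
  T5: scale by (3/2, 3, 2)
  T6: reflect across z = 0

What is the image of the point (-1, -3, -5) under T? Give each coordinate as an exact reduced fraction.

T(p) = (231/50, 117/5, 22/25)

T1 rotate right-handed about the y-axis with cos θ = 7/25, sin θ = 24/25: (-1, -3, -5) → (-127/25, -3, -11/25)
T2 rotate right-handed about the x-axis with cos θ = -8/17, sin θ = 15/17: (-127/25, -3, -11/25) → (-127/25, 9/5, -61/25)
T3 translate by (2, 6, 2): (-127/25, 9/5, -61/25) → (-77/25, 39/5, -11/25)
T4 reflect across x = 0: (-77/25, 39/5, -11/25) → (77/25, 39/5, -11/25)
T5 scale by (3/2, 3, 2): (77/25, 39/5, -11/25) → (231/50, 117/5, -22/25)
T6 reflect across z = 0: (231/50, 117/5, -22/25) → (231/50, 117/5, 22/25)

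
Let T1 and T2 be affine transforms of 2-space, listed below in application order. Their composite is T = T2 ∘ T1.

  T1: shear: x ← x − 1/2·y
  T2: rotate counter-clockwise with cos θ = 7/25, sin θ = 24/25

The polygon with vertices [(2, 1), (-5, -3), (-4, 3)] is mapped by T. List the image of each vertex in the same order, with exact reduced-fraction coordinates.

T1 shear: x ← x − 1/2·y: (2, 1) → (3/2, 1); (-5, -3) → (-7/2, -3); (-4, 3) → (-11/2, 3)
T2 rotate counter-clockwise with cos θ = 7/25, sin θ = 24/25: (3/2, 1) → (-27/50, 43/25); (-7/2, -3) → (19/10, -21/5); (-11/2, 3) → (-221/50, -111/25)

image vertices: (-27/50, 43/25), (19/10, -21/5), (-221/50, -111/25)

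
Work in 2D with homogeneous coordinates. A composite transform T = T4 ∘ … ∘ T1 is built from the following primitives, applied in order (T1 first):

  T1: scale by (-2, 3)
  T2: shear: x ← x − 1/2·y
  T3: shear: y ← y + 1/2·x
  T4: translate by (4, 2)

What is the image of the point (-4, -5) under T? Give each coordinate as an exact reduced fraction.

T1 scale by (-2, 3): (-4, -5) → (8, -15)
T2 shear: x ← x − 1/2·y: (8, -15) → (31/2, -15)
T3 shear: y ← y + 1/2·x: (31/2, -15) → (31/2, -29/4)
T4 translate by (4, 2): (31/2, -29/4) → (39/2, -21/4)

T(p) = (39/2, -21/4)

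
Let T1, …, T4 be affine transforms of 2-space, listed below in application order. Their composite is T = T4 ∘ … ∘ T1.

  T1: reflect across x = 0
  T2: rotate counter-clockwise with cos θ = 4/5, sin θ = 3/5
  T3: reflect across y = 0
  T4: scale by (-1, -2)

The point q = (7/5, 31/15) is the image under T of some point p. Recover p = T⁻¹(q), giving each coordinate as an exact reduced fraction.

T1 = [-1 0 0; 0 1 0; 0 0 1]
T2·T1 = [-4/5 -3/5 0; -3/5 4/5 0; 0 0 1]
T3·…·T1 = [-4/5 -3/5 0; 3/5 -4/5 0; 0 0 1]
T4·…·T1 = [4/5 3/5 0; -6/5 8/5 0; 0 0 1]
det M = 2; M⁻¹ = [4/5 -3/10 0; 3/5 2/5 0; 0 0 1]
M⁻¹ · (7/5, 31/15)ᵀ = (1/2, 5/3)ᵀ

p = (1/2, 5/3)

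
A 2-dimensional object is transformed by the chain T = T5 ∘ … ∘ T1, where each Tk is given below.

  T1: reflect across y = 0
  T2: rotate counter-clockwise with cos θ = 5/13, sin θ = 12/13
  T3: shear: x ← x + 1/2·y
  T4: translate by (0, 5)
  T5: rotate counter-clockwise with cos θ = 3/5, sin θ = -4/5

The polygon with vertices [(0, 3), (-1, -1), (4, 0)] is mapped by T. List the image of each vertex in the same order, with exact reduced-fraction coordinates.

image vertices: (571/130, 36/65), (341/130, 256/65), (584/65, 163/65)

T1 reflect across y = 0: (0, 3) → (0, -3); (-1, -1) → (-1, 1); (4, 0) → (4, 0)
T2 rotate counter-clockwise with cos θ = 5/13, sin θ = 12/13: (0, -3) → (36/13, -15/13); (-1, 1) → (-17/13, -7/13); (4, 0) → (20/13, 48/13)
T3 shear: x ← x + 1/2·y: (36/13, -15/13) → (57/26, -15/13); (-17/13, -7/13) → (-41/26, -7/13); (20/13, 48/13) → (44/13, 48/13)
T4 translate by (0, 5): (57/26, -15/13) → (57/26, 50/13); (-41/26, -7/13) → (-41/26, 58/13); (44/13, 48/13) → (44/13, 113/13)
T5 rotate counter-clockwise with cos θ = 3/5, sin θ = -4/5: (57/26, 50/13) → (571/130, 36/65); (-41/26, 58/13) → (341/130, 256/65); (44/13, 113/13) → (584/65, 163/65)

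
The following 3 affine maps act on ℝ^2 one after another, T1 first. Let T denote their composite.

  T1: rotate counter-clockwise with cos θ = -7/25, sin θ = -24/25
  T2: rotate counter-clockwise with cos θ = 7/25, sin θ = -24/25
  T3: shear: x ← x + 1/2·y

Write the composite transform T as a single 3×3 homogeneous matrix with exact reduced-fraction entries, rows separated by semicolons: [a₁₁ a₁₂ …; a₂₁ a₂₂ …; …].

T = [-1 -1/2 0; 0 -1 0; 0 0 1]

T1 = [-7/25 24/25 0; -24/25 -7/25 0; 0 0 1]
T2·T1 = [-1 0 0; 0 -1 0; 0 0 1]
T3·…·T1 = [-1 -1/2 0; 0 -1 0; 0 0 1]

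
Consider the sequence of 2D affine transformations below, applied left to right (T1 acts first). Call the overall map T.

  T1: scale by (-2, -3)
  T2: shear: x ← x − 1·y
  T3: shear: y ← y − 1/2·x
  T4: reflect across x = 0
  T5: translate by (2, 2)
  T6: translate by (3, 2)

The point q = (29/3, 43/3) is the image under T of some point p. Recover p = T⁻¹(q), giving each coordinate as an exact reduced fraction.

p = (-5/3, -8/3)

T1 = [-2 0 0; 0 -3 0; 0 0 1]
T2·T1 = [-2 3 0; 0 -3 0; 0 0 1]
T3·…·T1 = [-2 3 0; 1 -9/2 0; 0 0 1]
T4·…·T1 = [2 -3 0; 1 -9/2 0; 0 0 1]
T5·…·T1 = [2 -3 2; 1 -9/2 2; 0 0 1]
T6·…·T1 = [2 -3 5; 1 -9/2 4; 0 0 1]
det M = -6; M⁻¹ = [3/4 -1/2 -7/4; 1/6 -1/3 1/2; 0 0 1]
M⁻¹ · (29/3, 43/3)ᵀ = (-5/3, -8/3)ᵀ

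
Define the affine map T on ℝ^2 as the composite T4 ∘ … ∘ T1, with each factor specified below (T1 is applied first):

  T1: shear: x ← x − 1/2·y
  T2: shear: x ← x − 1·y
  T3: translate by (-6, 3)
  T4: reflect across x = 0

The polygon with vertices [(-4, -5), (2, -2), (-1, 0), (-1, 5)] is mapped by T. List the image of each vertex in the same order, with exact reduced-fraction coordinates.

T1 shear: x ← x − 1/2·y: (-4, -5) → (-3/2, -5); (2, -2) → (3, -2); (-1, 0) → (-1, 0); (-1, 5) → (-7/2, 5)
T2 shear: x ← x − 1·y: (-3/2, -5) → (7/2, -5); (3, -2) → (5, -2); (-1, 0) → (-1, 0); (-7/2, 5) → (-17/2, 5)
T3 translate by (-6, 3): (7/2, -5) → (-5/2, -2); (5, -2) → (-1, 1); (-1, 0) → (-7, 3); (-17/2, 5) → (-29/2, 8)
T4 reflect across x = 0: (-5/2, -2) → (5/2, -2); (-1, 1) → (1, 1); (-7, 3) → (7, 3); (-29/2, 8) → (29/2, 8)

image vertices: (5/2, -2), (1, 1), (7, 3), (29/2, 8)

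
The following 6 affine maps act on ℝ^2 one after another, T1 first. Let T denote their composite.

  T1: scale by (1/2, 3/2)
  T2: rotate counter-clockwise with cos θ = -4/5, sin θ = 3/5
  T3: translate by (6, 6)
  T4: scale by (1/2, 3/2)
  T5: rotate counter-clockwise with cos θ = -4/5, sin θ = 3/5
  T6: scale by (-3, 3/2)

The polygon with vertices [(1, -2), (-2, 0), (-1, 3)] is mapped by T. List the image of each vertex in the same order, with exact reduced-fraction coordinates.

T1 scale by (1/2, 3/2): (1, -2) → (1/2, -3); (-2, 0) → (-1, 0); (-1, 3) → (-1/2, 9/2)
T2 rotate counter-clockwise with cos θ = -4/5, sin θ = 3/5: (1/2, -3) → (7/5, 27/10); (-1, 0) → (4/5, -3/5); (-1/2, 9/2) → (-23/10, -39/10)
T3 translate by (6, 6): (7/5, 27/10) → (37/5, 87/10); (4/5, -3/5) → (34/5, 27/5); (-23/10, -39/10) → (37/10, 21/10)
T4 scale by (1/2, 3/2): (37/5, 87/10) → (37/10, 261/20); (34/5, 27/5) → (17/5, 81/10); (37/10, 21/10) → (37/20, 63/20)
T5 rotate counter-clockwise with cos θ = -4/5, sin θ = 3/5: (37/10, 261/20) → (-1079/100, -411/50); (17/5, 81/10) → (-379/50, -111/25); (37/20, 63/20) → (-337/100, -141/100)
T6 scale by (-3, 3/2): (-1079/100, -411/50) → (3237/100, -1233/100); (-379/50, -111/25) → (1137/50, -333/50); (-337/100, -141/100) → (1011/100, -423/200)

image vertices: (3237/100, -1233/100), (1137/50, -333/50), (1011/100, -423/200)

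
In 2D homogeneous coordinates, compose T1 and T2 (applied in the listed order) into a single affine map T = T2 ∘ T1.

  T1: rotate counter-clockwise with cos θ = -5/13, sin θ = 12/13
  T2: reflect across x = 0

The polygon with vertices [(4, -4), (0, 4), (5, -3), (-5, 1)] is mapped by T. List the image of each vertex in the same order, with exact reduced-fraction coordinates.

image vertices: (-28/13, 68/13), (48/13, -20/13), (-11/13, 75/13), (-1, -5)

T1 rotate counter-clockwise with cos θ = -5/13, sin θ = 12/13: (4, -4) → (28/13, 68/13); (0, 4) → (-48/13, -20/13); (5, -3) → (11/13, 75/13); (-5, 1) → (1, -5)
T2 reflect across x = 0: (28/13, 68/13) → (-28/13, 68/13); (-48/13, -20/13) → (48/13, -20/13); (11/13, 75/13) → (-11/13, 75/13); (1, -5) → (-1, -5)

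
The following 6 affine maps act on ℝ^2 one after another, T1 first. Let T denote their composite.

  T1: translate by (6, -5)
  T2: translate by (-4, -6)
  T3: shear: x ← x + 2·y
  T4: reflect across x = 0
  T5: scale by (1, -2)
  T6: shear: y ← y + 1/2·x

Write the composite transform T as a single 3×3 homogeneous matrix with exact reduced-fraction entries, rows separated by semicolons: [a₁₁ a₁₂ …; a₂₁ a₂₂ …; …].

T = [-1 -2 20; -1/2 -3 32; 0 0 1]

T1 = [1 0 6; 0 1 -5; 0 0 1]
T2·T1 = [1 0 2; 0 1 -11; 0 0 1]
T3·…·T1 = [1 2 -20; 0 1 -11; 0 0 1]
T4·…·T1 = [-1 -2 20; 0 1 -11; 0 0 1]
T5·…·T1 = [-1 -2 20; 0 -2 22; 0 0 1]
T6·…·T1 = [-1 -2 20; -1/2 -3 32; 0 0 1]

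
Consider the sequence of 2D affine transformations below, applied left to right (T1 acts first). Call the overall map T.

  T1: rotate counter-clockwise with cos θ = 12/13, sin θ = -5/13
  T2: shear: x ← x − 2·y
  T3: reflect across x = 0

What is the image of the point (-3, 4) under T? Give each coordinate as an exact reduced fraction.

T(p) = (142/13, 63/13)

T1 rotate counter-clockwise with cos θ = 12/13, sin θ = -5/13: (-3, 4) → (-16/13, 63/13)
T2 shear: x ← x − 2·y: (-16/13, 63/13) → (-142/13, 63/13)
T3 reflect across x = 0: (-142/13, 63/13) → (142/13, 63/13)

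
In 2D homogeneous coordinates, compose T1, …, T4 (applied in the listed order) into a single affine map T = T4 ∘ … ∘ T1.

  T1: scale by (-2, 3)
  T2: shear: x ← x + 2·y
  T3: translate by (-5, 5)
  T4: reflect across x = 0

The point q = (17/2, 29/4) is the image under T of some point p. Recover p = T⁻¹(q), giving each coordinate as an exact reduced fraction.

p = (4, 3/4)

T1 = [-2 0 0; 0 3 0; 0 0 1]
T2·T1 = [-2 6 0; 0 3 0; 0 0 1]
T3·…·T1 = [-2 6 -5; 0 3 5; 0 0 1]
T4·…·T1 = [2 -6 5; 0 3 5; 0 0 1]
det M = 6; M⁻¹ = [1/2 1 -15/2; 0 1/3 -5/3; 0 0 1]
M⁻¹ · (17/2, 29/4)ᵀ = (4, 3/4)ᵀ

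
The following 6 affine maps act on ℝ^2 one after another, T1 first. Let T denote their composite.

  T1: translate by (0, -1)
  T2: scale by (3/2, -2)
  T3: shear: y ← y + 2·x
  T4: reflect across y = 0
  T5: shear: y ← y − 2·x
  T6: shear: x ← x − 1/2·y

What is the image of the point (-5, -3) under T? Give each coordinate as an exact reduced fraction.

T1 translate by (0, -1): (-5, -3) → (-5, -4)
T2 scale by (3/2, -2): (-5, -4) → (-15/2, 8)
T3 shear: y ← y + 2·x: (-15/2, 8) → (-15/2, -7)
T4 reflect across y = 0: (-15/2, -7) → (-15/2, 7)
T5 shear: y ← y − 2·x: (-15/2, 7) → (-15/2, 22)
T6 shear: x ← x − 1/2·y: (-15/2, 22) → (-37/2, 22)

T(p) = (-37/2, 22)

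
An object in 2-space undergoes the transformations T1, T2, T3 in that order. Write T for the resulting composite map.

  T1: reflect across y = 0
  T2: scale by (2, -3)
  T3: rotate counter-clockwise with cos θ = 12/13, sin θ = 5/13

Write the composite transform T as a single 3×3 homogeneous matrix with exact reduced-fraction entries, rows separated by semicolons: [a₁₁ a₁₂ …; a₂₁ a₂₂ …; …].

T = [24/13 -15/13 0; 10/13 36/13 0; 0 0 1]

T1 = [1 0 0; 0 -1 0; 0 0 1]
T2·T1 = [2 0 0; 0 3 0; 0 0 1]
T3·…·T1 = [24/13 -15/13 0; 10/13 36/13 0; 0 0 1]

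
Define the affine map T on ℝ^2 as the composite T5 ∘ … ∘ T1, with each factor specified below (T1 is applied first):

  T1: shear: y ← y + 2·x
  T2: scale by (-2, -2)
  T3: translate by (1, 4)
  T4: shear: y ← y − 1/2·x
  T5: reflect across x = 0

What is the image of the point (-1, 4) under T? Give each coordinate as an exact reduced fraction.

T1 shear: y ← y + 2·x: (-1, 4) → (-1, 2)
T2 scale by (-2, -2): (-1, 2) → (2, -4)
T3 translate by (1, 4): (2, -4) → (3, 0)
T4 shear: y ← y − 1/2·x: (3, 0) → (3, -3/2)
T5 reflect across x = 0: (3, -3/2) → (-3, -3/2)

T(p) = (-3, -3/2)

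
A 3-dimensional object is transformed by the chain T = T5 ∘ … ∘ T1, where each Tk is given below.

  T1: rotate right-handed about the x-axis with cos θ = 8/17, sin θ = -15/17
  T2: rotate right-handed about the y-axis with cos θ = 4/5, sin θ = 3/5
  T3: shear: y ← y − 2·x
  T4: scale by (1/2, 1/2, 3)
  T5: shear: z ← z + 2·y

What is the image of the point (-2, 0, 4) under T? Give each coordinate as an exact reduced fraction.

T1 rotate right-handed about the x-axis with cos θ = 8/17, sin θ = -15/17: (-2, 0, 4) → (-2, 60/17, 32/17)
T2 rotate right-handed about the y-axis with cos θ = 4/5, sin θ = 3/5: (-2, 60/17, 32/17) → (-8/17, 60/17, 46/17)
T3 shear: y ← y − 2·x: (-8/17, 60/17, 46/17) → (-8/17, 76/17, 46/17)
T4 scale by (1/2, 1/2, 3): (-8/17, 76/17, 46/17) → (-4/17, 38/17, 138/17)
T5 shear: z ← z + 2·y: (-4/17, 38/17, 138/17) → (-4/17, 38/17, 214/17)

T(p) = (-4/17, 38/17, 214/17)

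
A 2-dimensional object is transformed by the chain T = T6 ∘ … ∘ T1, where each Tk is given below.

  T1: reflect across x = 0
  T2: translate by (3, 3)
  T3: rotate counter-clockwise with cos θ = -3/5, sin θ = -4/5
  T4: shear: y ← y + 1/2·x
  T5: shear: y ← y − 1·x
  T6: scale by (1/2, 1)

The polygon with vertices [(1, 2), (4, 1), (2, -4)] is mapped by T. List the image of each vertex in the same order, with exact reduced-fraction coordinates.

image vertices: (7/5, -6), (19/10, -7/2), (-7/10, 1/2)

T1 reflect across x = 0: (1, 2) → (-1, 2); (4, 1) → (-4, 1); (2, -4) → (-2, -4)
T2 translate by (3, 3): (-1, 2) → (2, 5); (-4, 1) → (-1, 4); (-2, -4) → (1, -1)
T3 rotate counter-clockwise with cos θ = -3/5, sin θ = -4/5: (2, 5) → (14/5, -23/5); (-1, 4) → (19/5, -8/5); (1, -1) → (-7/5, -1/5)
T4 shear: y ← y + 1/2·x: (14/5, -23/5) → (14/5, -16/5); (19/5, -8/5) → (19/5, 3/10); (-7/5, -1/5) → (-7/5, -9/10)
T5 shear: y ← y − 1·x: (14/5, -16/5) → (14/5, -6); (19/5, 3/10) → (19/5, -7/2); (-7/5, -9/10) → (-7/5, 1/2)
T6 scale by (1/2, 1): (14/5, -6) → (7/5, -6); (19/5, -7/2) → (19/10, -7/2); (-7/5, 1/2) → (-7/10, 1/2)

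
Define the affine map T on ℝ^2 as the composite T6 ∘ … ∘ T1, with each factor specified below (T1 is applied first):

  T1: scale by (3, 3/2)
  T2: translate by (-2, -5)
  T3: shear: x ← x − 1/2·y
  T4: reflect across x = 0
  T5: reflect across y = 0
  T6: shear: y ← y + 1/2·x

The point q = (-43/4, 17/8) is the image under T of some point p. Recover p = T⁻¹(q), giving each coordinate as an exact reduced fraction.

p = (3, -5/3)

T1 = [3 0 0; 0 3/2 0; 0 0 1]
T2·T1 = [3 0 -2; 0 3/2 -5; 0 0 1]
T3·…·T1 = [3 -3/4 1/2; 0 3/2 -5; 0 0 1]
T4·…·T1 = [-3 3/4 -1/2; 0 3/2 -5; 0 0 1]
T5·…·T1 = [-3 3/4 -1/2; 0 -3/2 5; 0 0 1]
T6·…·T1 = [-3 3/4 -1/2; -3/2 -9/8 19/4; 0 0 1]
det M = 9/2; M⁻¹ = [-1/4 -1/6 2/3; 1/3 -2/3 10/3; 0 0 1]
M⁻¹ · (-43/4, 17/8)ᵀ = (3, -5/3)ᵀ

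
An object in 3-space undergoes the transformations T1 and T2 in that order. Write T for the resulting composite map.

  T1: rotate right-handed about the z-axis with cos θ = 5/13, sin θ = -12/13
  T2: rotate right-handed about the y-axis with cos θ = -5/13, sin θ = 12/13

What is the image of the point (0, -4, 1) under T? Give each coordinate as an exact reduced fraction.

T1 rotate right-handed about the z-axis with cos θ = 5/13, sin θ = -12/13: (0, -4, 1) → (-48/13, -20/13, 1)
T2 rotate right-handed about the y-axis with cos θ = -5/13, sin θ = 12/13: (-48/13, -20/13, 1) → (396/169, -20/13, 511/169)

T(p) = (396/169, -20/13, 511/169)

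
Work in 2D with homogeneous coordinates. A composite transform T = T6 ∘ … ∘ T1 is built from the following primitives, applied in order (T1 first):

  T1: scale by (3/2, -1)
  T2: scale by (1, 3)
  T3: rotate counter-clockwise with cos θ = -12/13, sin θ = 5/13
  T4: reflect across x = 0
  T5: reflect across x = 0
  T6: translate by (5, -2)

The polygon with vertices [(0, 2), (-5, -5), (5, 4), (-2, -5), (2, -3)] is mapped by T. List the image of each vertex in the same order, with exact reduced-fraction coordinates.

image vertices: (95/13, 46/13), (80/13, -487/26), (35/13, 311/26), (2, -17), (-16/13, -119/13)

T1 scale by (3/2, -1): (0, 2) → (0, -2); (-5, -5) → (-15/2, 5); (5, 4) → (15/2, -4); (-2, -5) → (-3, 5); (2, -3) → (3, 3)
T2 scale by (1, 3): (0, -2) → (0, -6); (-15/2, 5) → (-15/2, 15); (15/2, -4) → (15/2, -12); (-3, 5) → (-3, 15); (3, 3) → (3, 9)
T3 rotate counter-clockwise with cos θ = -12/13, sin θ = 5/13: (0, -6) → (30/13, 72/13); (-15/2, 15) → (15/13, -435/26); (15/2, -12) → (-30/13, 363/26); (-3, 15) → (-3, -15); (3, 9) → (-81/13, -93/13)
T4 reflect across x = 0: (30/13, 72/13) → (-30/13, 72/13); (15/13, -435/26) → (-15/13, -435/26); (-30/13, 363/26) → (30/13, 363/26); (-3, -15) → (3, -15); (-81/13, -93/13) → (81/13, -93/13)
T5 reflect across x = 0: (-30/13, 72/13) → (30/13, 72/13); (-15/13, -435/26) → (15/13, -435/26); (30/13, 363/26) → (-30/13, 363/26); (3, -15) → (-3, -15); (81/13, -93/13) → (-81/13, -93/13)
T6 translate by (5, -2): (30/13, 72/13) → (95/13, 46/13); (15/13, -435/26) → (80/13, -487/26); (-30/13, 363/26) → (35/13, 311/26); (-3, -15) → (2, -17); (-81/13, -93/13) → (-16/13, -119/13)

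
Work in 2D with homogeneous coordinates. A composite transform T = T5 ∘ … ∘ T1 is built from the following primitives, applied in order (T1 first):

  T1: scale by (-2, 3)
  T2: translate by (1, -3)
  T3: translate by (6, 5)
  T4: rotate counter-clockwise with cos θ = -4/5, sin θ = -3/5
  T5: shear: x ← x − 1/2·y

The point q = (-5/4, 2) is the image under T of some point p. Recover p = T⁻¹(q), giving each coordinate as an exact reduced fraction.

p = (4, -5/4)

T1 = [-2 0 0; 0 3 0; 0 0 1]
T2·T1 = [-2 0 1; 0 3 -3; 0 0 1]
T3·…·T1 = [-2 0 7; 0 3 2; 0 0 1]
T4·…·T1 = [8/5 9/5 -22/5; 6/5 -12/5 -29/5; 0 0 1]
T5·…·T1 = [1 3 -3/2; 6/5 -12/5 -29/5; 0 0 1]
det M = -6; M⁻¹ = [2/5 1/2 7/2; 1/5 -1/6 -2/3; 0 0 1]
M⁻¹ · (-5/4, 2)ᵀ = (4, -5/4)ᵀ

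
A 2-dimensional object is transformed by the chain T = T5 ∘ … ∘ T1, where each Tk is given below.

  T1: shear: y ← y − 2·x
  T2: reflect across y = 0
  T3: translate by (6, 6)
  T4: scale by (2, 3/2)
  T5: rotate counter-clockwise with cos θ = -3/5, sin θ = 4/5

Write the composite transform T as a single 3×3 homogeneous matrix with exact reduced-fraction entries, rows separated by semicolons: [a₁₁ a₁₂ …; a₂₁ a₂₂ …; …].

T1 = [1 0 0; -2 1 0; 0 0 1]
T2·T1 = [1 0 0; 2 -1 0; 0 0 1]
T3·…·T1 = [1 0 6; 2 -1 6; 0 0 1]
T4·…·T1 = [2 0 12; 3 -3/2 9; 0 0 1]
T5·…·T1 = [-18/5 6/5 -72/5; -1/5 9/10 21/5; 0 0 1]

T = [-18/5 6/5 -72/5; -1/5 9/10 21/5; 0 0 1]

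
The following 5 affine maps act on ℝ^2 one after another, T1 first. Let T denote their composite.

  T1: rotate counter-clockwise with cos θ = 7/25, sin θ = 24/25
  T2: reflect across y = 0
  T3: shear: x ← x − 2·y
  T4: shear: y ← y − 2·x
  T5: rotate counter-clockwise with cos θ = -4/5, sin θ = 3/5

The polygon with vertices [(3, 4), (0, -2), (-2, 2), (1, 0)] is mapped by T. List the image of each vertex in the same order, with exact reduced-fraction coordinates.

T1 rotate counter-clockwise with cos θ = 7/25, sin θ = 24/25: (3, 4) → (-3, 4); (0, -2) → (48/25, -14/25); (-2, 2) → (-62/25, -34/25); (1, 0) → (7/25, 24/25)
T2 reflect across y = 0: (-3, 4) → (-3, -4); (48/25, -14/25) → (48/25, 14/25); (-62/25, -34/25) → (-62/25, 34/25); (7/25, 24/25) → (7/25, -24/25)
T3 shear: x ← x − 2·y: (-3, -4) → (5, -4); (48/25, 14/25) → (4/5, 14/25); (-62/25, 34/25) → (-26/5, 34/25); (7/25, -24/25) → (11/5, -24/25)
T4 shear: y ← y − 2·x: (5, -4) → (5, -14); (4/5, 14/25) → (4/5, -26/25); (-26/5, 34/25) → (-26/5, 294/25); (11/5, -24/25) → (11/5, -134/25)
T5 rotate counter-clockwise with cos θ = -4/5, sin θ = 3/5: (5, -14) → (22/5, 71/5); (4/5, -26/25) → (-2/125, 164/125); (-26/5, 294/25) → (-362/125, -1566/125); (11/5, -134/25) → (182/125, 701/125)

image vertices: (22/5, 71/5), (-2/125, 164/125), (-362/125, -1566/125), (182/125, 701/125)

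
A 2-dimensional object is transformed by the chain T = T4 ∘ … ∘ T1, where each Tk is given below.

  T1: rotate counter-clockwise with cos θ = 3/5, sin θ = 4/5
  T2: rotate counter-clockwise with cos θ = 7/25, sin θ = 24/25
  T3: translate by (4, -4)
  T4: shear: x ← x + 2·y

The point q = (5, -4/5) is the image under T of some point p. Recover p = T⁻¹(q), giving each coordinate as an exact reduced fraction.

T1 = [3/5 -4/5 0; 4/5 3/5 0; 0 0 1]
T2·T1 = [-3/5 -4/5 0; 4/5 -3/5 0; 0 0 1]
T3·…·T1 = [-3/5 -4/5 4; 4/5 -3/5 -4; 0 0 1]
T4·…·T1 = [1 -2 -4; 4/5 -3/5 -4; 0 0 1]
det M = 1; M⁻¹ = [-3/5 2 28/5; -4/5 1 4/5; 0 0 1]
M⁻¹ · (5, -4/5)ᵀ = (1, -4)ᵀ

p = (1, -4)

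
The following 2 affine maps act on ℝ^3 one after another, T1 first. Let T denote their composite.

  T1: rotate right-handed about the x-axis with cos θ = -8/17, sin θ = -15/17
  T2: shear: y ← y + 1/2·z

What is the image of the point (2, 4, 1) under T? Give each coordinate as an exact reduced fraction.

T(p) = (2, -3, -4)

T1 rotate right-handed about the x-axis with cos θ = -8/17, sin θ = -15/17: (2, 4, 1) → (2, -1, -4)
T2 shear: y ← y + 1/2·z: (2, -1, -4) → (2, -3, -4)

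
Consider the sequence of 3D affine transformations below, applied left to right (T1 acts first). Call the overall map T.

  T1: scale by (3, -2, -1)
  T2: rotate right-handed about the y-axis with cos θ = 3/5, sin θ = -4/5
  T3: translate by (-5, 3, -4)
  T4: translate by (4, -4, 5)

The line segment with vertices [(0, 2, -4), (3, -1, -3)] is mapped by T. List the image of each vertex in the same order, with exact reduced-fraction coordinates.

T1 scale by (3, -2, -1): (0, 2, -4) → (0, -4, 4); (3, -1, -3) → (9, 2, 3)
T2 rotate right-handed about the y-axis with cos θ = 3/5, sin θ = -4/5: (0, -4, 4) → (-16/5, -4, 12/5); (9, 2, 3) → (3, 2, 9)
T3 translate by (-5, 3, -4): (-16/5, -4, 12/5) → (-41/5, -1, -8/5); (3, 2, 9) → (-2, 5, 5)
T4 translate by (4, -4, 5): (-41/5, -1, -8/5) → (-21/5, -5, 17/5); (-2, 5, 5) → (2, 1, 10)

image vertices: (-21/5, -5, 17/5), (2, 1, 10)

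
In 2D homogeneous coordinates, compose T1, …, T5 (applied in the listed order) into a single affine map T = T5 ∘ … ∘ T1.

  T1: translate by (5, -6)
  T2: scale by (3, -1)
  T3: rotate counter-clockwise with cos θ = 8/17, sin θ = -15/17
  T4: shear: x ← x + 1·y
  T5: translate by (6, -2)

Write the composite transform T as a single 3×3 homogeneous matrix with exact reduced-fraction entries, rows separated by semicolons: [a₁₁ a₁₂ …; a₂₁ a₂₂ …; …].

T1 = [1 0 5; 0 1 -6; 0 0 1]
T2·T1 = [3 0 15; 0 -1 6; 0 0 1]
T3·…·T1 = [24/17 -15/17 210/17; -45/17 -8/17 -177/17; 0 0 1]
T4·…·T1 = [-21/17 -23/17 33/17; -45/17 -8/17 -177/17; 0 0 1]
T5·…·T1 = [-21/17 -23/17 135/17; -45/17 -8/17 -211/17; 0 0 1]

T = [-21/17 -23/17 135/17; -45/17 -8/17 -211/17; 0 0 1]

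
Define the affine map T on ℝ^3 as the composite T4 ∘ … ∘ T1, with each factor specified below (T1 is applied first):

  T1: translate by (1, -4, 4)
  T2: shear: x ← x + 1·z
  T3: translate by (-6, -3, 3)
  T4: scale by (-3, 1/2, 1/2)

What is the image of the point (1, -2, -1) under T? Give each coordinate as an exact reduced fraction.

T(p) = (3, -9/2, 3)

T1 translate by (1, -4, 4): (1, -2, -1) → (2, -6, 3)
T2 shear: x ← x + 1·z: (2, -6, 3) → (5, -6, 3)
T3 translate by (-6, -3, 3): (5, -6, 3) → (-1, -9, 6)
T4 scale by (-3, 1/2, 1/2): (-1, -9, 6) → (3, -9/2, 3)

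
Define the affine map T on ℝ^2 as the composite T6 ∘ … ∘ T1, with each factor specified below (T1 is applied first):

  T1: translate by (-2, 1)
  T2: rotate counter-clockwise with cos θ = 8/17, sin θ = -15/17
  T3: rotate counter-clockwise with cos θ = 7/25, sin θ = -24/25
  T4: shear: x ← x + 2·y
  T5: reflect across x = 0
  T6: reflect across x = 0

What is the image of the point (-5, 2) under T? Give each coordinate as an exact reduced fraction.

T1 translate by (-2, 1): (-5, 2) → (-7, 3)
T2 rotate counter-clockwise with cos θ = 8/17, sin θ = -15/17: (-7, 3) → (-11/17, 129/17)
T3 rotate counter-clockwise with cos θ = 7/25, sin θ = -24/25: (-11/17, 129/17) → (3019/425, 1167/425)
T4 shear: x ← x + 2·y: (3019/425, 1167/425) → (5353/425, 1167/425)
T5 reflect across x = 0: (5353/425, 1167/425) → (-5353/425, 1167/425)
T6 reflect across x = 0: (-5353/425, 1167/425) → (5353/425, 1167/425)

T(p) = (5353/425, 1167/425)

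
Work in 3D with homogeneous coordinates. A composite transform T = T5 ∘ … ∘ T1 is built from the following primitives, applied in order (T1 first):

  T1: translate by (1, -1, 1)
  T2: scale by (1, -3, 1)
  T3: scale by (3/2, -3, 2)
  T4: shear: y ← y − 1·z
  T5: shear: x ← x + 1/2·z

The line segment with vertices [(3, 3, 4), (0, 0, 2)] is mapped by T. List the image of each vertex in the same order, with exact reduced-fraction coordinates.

T1 translate by (1, -1, 1): (3, 3, 4) → (4, 2, 5); (0, 0, 2) → (1, -1, 3)
T2 scale by (1, -3, 1): (4, 2, 5) → (4, -6, 5); (1, -1, 3) → (1, 3, 3)
T3 scale by (3/2, -3, 2): (4, -6, 5) → (6, 18, 10); (1, 3, 3) → (3/2, -9, 6)
T4 shear: y ← y − 1·z: (6, 18, 10) → (6, 8, 10); (3/2, -9, 6) → (3/2, -15, 6)
T5 shear: x ← x + 1/2·z: (6, 8, 10) → (11, 8, 10); (3/2, -15, 6) → (9/2, -15, 6)

image vertices: (11, 8, 10), (9/2, -15, 6)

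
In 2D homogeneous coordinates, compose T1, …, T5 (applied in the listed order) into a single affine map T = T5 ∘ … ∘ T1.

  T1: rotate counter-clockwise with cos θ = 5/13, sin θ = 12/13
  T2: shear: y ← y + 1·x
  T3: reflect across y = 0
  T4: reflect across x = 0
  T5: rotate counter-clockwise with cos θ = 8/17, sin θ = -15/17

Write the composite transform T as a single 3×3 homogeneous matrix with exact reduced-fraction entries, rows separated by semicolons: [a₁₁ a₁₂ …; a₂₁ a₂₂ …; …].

T = [-295/221 201/221 0; -61/221 -124/221 0; 0 0 1]

T1 = [5/13 -12/13 0; 12/13 5/13 0; 0 0 1]
T2·T1 = [5/13 -12/13 0; 17/13 -7/13 0; 0 0 1]
T3·…·T1 = [5/13 -12/13 0; -17/13 7/13 0; 0 0 1]
T4·…·T1 = [-5/13 12/13 0; -17/13 7/13 0; 0 0 1]
T5·…·T1 = [-295/221 201/221 0; -61/221 -124/221 0; 0 0 1]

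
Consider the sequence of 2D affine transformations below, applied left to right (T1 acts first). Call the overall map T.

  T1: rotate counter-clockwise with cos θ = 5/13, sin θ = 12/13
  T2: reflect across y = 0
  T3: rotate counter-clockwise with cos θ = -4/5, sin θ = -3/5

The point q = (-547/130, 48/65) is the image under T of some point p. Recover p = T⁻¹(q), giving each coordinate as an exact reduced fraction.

p = (4, -3/2)

T1 = [5/13 -12/13 0; 12/13 5/13 0; 0 0 1]
T2·T1 = [5/13 -12/13 0; -12/13 -5/13 0; 0 0 1]
T3·…·T1 = [-56/65 33/65 0; 33/65 56/65 0; 0 0 1]
det M = -1; M⁻¹ = [-56/65 33/65 0; 33/65 56/65 0; 0 0 1]
M⁻¹ · (-547/130, 48/65)ᵀ = (4, -3/2)ᵀ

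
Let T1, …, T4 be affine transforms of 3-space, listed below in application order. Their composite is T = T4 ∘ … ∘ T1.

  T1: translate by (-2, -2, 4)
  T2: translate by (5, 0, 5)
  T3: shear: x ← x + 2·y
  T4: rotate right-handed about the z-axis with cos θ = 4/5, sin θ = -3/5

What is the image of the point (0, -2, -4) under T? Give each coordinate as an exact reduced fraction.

T(p) = (-32/5, -1/5, 5)

T1 translate by (-2, -2, 4): (0, -2, -4) → (-2, -4, 0)
T2 translate by (5, 0, 5): (-2, -4, 0) → (3, -4, 5)
T3 shear: x ← x + 2·y: (3, -4, 5) → (-5, -4, 5)
T4 rotate right-handed about the z-axis with cos θ = 4/5, sin θ = -3/5: (-5, -4, 5) → (-32/5, -1/5, 5)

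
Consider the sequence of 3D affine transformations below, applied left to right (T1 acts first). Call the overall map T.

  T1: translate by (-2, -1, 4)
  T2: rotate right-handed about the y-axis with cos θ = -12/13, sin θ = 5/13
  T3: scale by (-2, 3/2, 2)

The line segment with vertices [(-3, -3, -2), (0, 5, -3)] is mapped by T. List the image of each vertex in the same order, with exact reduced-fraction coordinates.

image vertices: (-140/13, -6, 2/13), (-58/13, 6, -4/13)

T1 translate by (-2, -1, 4): (-3, -3, -2) → (-5, -4, 2); (0, 5, -3) → (-2, 4, 1)
T2 rotate right-handed about the y-axis with cos θ = -12/13, sin θ = 5/13: (-5, -4, 2) → (70/13, -4, 1/13); (-2, 4, 1) → (29/13, 4, -2/13)
T3 scale by (-2, 3/2, 2): (70/13, -4, 1/13) → (-140/13, -6, 2/13); (29/13, 4, -2/13) → (-58/13, 6, -4/13)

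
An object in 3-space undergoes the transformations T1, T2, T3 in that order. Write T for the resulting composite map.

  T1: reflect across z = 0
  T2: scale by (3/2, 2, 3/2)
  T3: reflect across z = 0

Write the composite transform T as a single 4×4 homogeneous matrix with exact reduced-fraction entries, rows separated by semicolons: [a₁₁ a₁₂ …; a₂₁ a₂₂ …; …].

T1 = [1 0 0 0; 0 1 0 0; 0 0 -1 0; 0 0 0 1]
T2·T1 = [3/2 0 0 0; 0 2 0 0; 0 0 -3/2 0; 0 0 0 1]
T3·…·T1 = [3/2 0 0 0; 0 2 0 0; 0 0 3/2 0; 0 0 0 1]

T = [3/2 0 0 0; 0 2 0 0; 0 0 3/2 0; 0 0 0 1]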